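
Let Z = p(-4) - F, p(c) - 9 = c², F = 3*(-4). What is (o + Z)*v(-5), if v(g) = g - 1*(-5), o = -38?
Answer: 0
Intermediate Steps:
F = -12
p(c) = 9 + c²
v(g) = 5 + g (v(g) = g + 5 = 5 + g)
Z = 37 (Z = (9 + (-4)²) - 1*(-12) = (9 + 16) + 12 = 25 + 12 = 37)
(o + Z)*v(-5) = (-38 + 37)*(5 - 5) = -1*0 = 0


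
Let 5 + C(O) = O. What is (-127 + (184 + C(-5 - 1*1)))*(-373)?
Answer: -17158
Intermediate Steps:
C(O) = -5 + O
(-127 + (184 + C(-5 - 1*1)))*(-373) = (-127 + (184 + (-5 + (-5 - 1*1))))*(-373) = (-127 + (184 + (-5 + (-5 - 1))))*(-373) = (-127 + (184 + (-5 - 6)))*(-373) = (-127 + (184 - 11))*(-373) = (-127 + 173)*(-373) = 46*(-373) = -17158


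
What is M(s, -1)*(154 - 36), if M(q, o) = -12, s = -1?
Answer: -1416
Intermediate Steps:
M(s, -1)*(154 - 36) = -12*(154 - 36) = -12*118 = -1416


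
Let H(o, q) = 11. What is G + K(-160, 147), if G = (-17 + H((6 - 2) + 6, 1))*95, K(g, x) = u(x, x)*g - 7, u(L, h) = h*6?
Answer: -141697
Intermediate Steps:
u(L, h) = 6*h
K(g, x) = -7 + 6*g*x (K(g, x) = (6*x)*g - 7 = 6*g*x - 7 = -7 + 6*g*x)
G = -570 (G = (-17 + 11)*95 = -6*95 = -570)
G + K(-160, 147) = -570 + (-7 + 6*(-160)*147) = -570 + (-7 - 141120) = -570 - 141127 = -141697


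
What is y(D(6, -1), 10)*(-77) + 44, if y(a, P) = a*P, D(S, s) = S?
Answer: -4576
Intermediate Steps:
y(a, P) = P*a
y(D(6, -1), 10)*(-77) + 44 = (10*6)*(-77) + 44 = 60*(-77) + 44 = -4620 + 44 = -4576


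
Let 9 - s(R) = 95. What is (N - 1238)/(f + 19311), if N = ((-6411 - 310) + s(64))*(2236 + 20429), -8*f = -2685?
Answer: -1234255144/157173 ≈ -7852.8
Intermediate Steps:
s(R) = -86 (s(R) = 9 - 1*95 = 9 - 95 = -86)
f = 2685/8 (f = -⅛*(-2685) = 2685/8 ≈ 335.63)
N = -154280655 (N = ((-6411 - 310) - 86)*(2236 + 20429) = (-6721 - 86)*22665 = -6807*22665 = -154280655)
(N - 1238)/(f + 19311) = (-154280655 - 1238)/(2685/8 + 19311) = -154281893/157173/8 = -154281893*8/157173 = -1234255144/157173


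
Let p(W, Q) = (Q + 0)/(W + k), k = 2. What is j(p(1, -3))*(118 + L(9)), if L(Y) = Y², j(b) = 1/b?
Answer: -199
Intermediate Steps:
p(W, Q) = Q/(2 + W) (p(W, Q) = (Q + 0)/(W + 2) = Q/(2 + W))
j(p(1, -3))*(118 + L(9)) = (118 + 9²)/((-3/(2 + 1))) = (118 + 81)/((-3/3)) = 199/(-3*⅓) = 199/(-1) = -1*199 = -199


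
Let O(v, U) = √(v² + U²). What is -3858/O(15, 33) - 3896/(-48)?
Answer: 487/6 - 643*√146/73 ≈ -25.263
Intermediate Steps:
O(v, U) = √(U² + v²)
-3858/O(15, 33) - 3896/(-48) = -3858/√(33² + 15²) - 3896/(-48) = -3858/√(1089 + 225) - 3896*(-1/48) = -3858*√146/438 + 487/6 = -643*√146/73 + 487/6 = 487/6 - 643*√146/73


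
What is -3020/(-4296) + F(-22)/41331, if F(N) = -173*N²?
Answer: -6524807/4932166 ≈ -1.3229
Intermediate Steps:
-3020/(-4296) + F(-22)/41331 = -3020/(-4296) - 173*(-22)²/41331 = -3020*(-1/4296) - 173*484*(1/41331) = 755/1074 - 83732*1/41331 = 755/1074 - 83732/41331 = -6524807/4932166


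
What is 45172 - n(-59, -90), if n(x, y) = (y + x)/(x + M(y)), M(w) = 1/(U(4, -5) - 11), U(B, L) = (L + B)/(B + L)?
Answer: 26695162/591 ≈ 45170.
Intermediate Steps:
U(B, L) = 1 (U(B, L) = (B + L)/(B + L) = 1)
M(w) = -⅒ (M(w) = 1/(1 - 11) = 1/(-10) = -⅒)
n(x, y) = (x + y)/(-⅒ + x) (n(x, y) = (y + x)/(x - ⅒) = (x + y)/(-⅒ + x))
45172 - n(-59, -90) = 45172 - 10*(-59 - 90)/(-1 + 10*(-59)) = 45172 - 10*(-149)/(-1 - 590) = 45172 - 10*(-149)/(-591) = 45172 - 10*(-1)*(-149)/591 = 45172 - 1*1490/591 = 45172 - 1490/591 = 26695162/591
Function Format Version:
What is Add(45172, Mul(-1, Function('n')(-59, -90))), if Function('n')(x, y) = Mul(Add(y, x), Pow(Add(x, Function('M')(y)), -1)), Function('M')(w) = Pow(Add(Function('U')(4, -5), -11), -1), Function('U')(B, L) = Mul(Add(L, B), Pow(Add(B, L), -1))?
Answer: Rational(26695162, 591) ≈ 45170.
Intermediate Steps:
Function('U')(B, L) = 1 (Function('U')(B, L) = Mul(Add(B, L), Pow(Add(B, L), -1)) = 1)
Function('M')(w) = Rational(-1, 10) (Function('M')(w) = Pow(Add(1, -11), -1) = Pow(-10, -1) = Rational(-1, 10))
Function('n')(x, y) = Mul(Pow(Add(Rational(-1, 10), x), -1), Add(x, y)) (Function('n')(x, y) = Mul(Add(y, x), Pow(Add(x, Rational(-1, 10)), -1)) = Mul(Add(x, y), Pow(Add(Rational(-1, 10), x), -1)) = Mul(Pow(Add(Rational(-1, 10), x), -1), Add(x, y)))
Add(45172, Mul(-1, Function('n')(-59, -90))) = Add(45172, Mul(-1, Mul(10, Pow(Add(-1, Mul(10, -59)), -1), Add(-59, -90)))) = Add(45172, Mul(-1, Mul(10, Pow(Add(-1, -590), -1), -149))) = Add(45172, Mul(-1, Mul(10, Pow(-591, -1), -149))) = Add(45172, Mul(-1, Mul(10, Rational(-1, 591), -149))) = Add(45172, Mul(-1, Rational(1490, 591))) = Add(45172, Rational(-1490, 591)) = Rational(26695162, 591)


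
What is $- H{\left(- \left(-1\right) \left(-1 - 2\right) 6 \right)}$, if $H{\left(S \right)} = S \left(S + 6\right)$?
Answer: $-216$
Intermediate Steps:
$H{\left(S \right)} = S \left(6 + S\right)$
$- H{\left(- \left(-1\right) \left(-1 - 2\right) 6 \right)} = - - \left(-1\right) \left(-1 - 2\right) 6 \left(6 + - \left(-1\right) \left(-1 - 2\right) 6\right) = - - \left(-1\right) \left(-3\right) 6 \left(6 + - \left(-1\right) \left(-3\right) 6\right) = - \left(-1\right) 3 \cdot 6 \left(6 + \left(-1\right) 3 \cdot 6\right) = - \left(-3\right) 6 \left(6 - 18\right) = - \left(-18\right) \left(6 - 18\right) = - \left(-18\right) \left(-12\right) = \left(-1\right) 216 = -216$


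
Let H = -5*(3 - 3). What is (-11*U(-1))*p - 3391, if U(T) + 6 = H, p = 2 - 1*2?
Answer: -3391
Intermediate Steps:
p = 0 (p = 2 - 2 = 0)
H = 0 (H = -5*0 = 0)
U(T) = -6 (U(T) = -6 + 0 = -6)
(-11*U(-1))*p - 3391 = -11*(-6)*0 - 3391 = 66*0 - 3391 = 0 - 3391 = -3391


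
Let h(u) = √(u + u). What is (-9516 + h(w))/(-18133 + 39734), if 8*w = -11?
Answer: -9516/21601 + I*√11/43202 ≈ -0.44054 + 7.677e-5*I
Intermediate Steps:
w = -11/8 (w = (⅛)*(-11) = -11/8 ≈ -1.3750)
h(u) = √2*√u (h(u) = √(2*u) = √2*√u)
(-9516 + h(w))/(-18133 + 39734) = (-9516 + √2*√(-11/8))/(-18133 + 39734) = (-9516 + √2*(I*√22/4))/21601 = (-9516 + I*√11/2)*(1/21601) = -9516/21601 + I*√11/43202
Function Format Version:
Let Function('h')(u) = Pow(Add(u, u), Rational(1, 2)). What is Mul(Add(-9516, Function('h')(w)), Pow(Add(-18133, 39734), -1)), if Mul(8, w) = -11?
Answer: Add(Rational(-9516, 21601), Mul(Rational(1, 43202), I, Pow(11, Rational(1, 2)))) ≈ Add(-0.44054, Mul(7.6770e-5, I))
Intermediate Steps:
w = Rational(-11, 8) (w = Mul(Rational(1, 8), -11) = Rational(-11, 8) ≈ -1.3750)
Function('h')(u) = Mul(Pow(2, Rational(1, 2)), Pow(u, Rational(1, 2))) (Function('h')(u) = Pow(Mul(2, u), Rational(1, 2)) = Mul(Pow(2, Rational(1, 2)), Pow(u, Rational(1, 2))))
Mul(Add(-9516, Function('h')(w)), Pow(Add(-18133, 39734), -1)) = Mul(Add(-9516, Mul(Pow(2, Rational(1, 2)), Pow(Rational(-11, 8), Rational(1, 2)))), Pow(Add(-18133, 39734), -1)) = Mul(Add(-9516, Mul(Pow(2, Rational(1, 2)), Mul(Rational(1, 4), I, Pow(22, Rational(1, 2))))), Pow(21601, -1)) = Mul(Add(-9516, Mul(Rational(1, 2), I, Pow(11, Rational(1, 2)))), Rational(1, 21601)) = Add(Rational(-9516, 21601), Mul(Rational(1, 43202), I, Pow(11, Rational(1, 2))))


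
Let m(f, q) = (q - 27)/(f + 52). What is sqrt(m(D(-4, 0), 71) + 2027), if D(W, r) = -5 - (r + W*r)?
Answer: sqrt(4479711)/47 ≈ 45.033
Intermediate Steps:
D(W, r) = -5 - r - W*r (D(W, r) = -5 + (-r - W*r) = -5 - r - W*r)
m(f, q) = (-27 + q)/(52 + f)
sqrt(m(D(-4, 0), 71) + 2027) = sqrt((-27 + 71)/(52 + (-5 - 1*0 - 1*(-4)*0)) + 2027) = sqrt(44/(52 + (-5 + 0 + 0)) + 2027) = sqrt(44/(52 - 5) + 2027) = sqrt(44/47 + 2027) = sqrt(95313/47) = sqrt(4479711)/47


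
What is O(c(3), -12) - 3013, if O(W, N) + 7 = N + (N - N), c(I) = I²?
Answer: -3032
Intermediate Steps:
O(W, N) = -7 + N (O(W, N) = -7 + (N + (N - N)) = -7 + (N + 0) = -7 + N)
O(c(3), -12) - 3013 = (-7 - 12) - 3013 = -19 - 3013 = -3032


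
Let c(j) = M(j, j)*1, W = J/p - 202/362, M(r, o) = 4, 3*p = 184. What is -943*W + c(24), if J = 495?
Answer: -10252449/1448 ≈ -7080.4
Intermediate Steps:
p = 184/3 (p = (⅓)*184 = 184/3 ≈ 61.333)
W = 250201/33304 (W = 495/(184/3) - 202/362 = 495*(3/184) - 202*1/362 = 1485/184 - 101/181 = 250201/33304 ≈ 7.5126)
c(j) = 4 (c(j) = 4*1 = 4)
-943*W + c(24) = -943*250201/33304 + 4 = -10258241/1448 + 4 = -10252449/1448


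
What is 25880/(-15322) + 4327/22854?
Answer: -262581613/175084494 ≈ -1.4997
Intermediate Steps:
25880/(-15322) + 4327/22854 = 25880*(-1/15322) + 4327*(1/22854) = -12940/7661 + 4327/22854 = -262581613/175084494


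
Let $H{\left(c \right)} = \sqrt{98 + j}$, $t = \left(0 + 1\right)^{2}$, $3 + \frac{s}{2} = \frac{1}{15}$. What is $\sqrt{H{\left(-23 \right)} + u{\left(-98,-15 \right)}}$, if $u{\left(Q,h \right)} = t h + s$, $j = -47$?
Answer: $\frac{\sqrt{-4695 + 225 \sqrt{51}}}{15} \approx 3.7048 i$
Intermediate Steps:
$s = - \frac{88}{15}$ ($s = -6 + \frac{2}{15} = - \frac{88}{15} \approx -5.8667$)
$t = 1$ ($t = 1^{2} = 1$)
$H{\left(c \right)} = \sqrt{51}$ ($H{\left(c \right)} = \sqrt{98 - 47} = \sqrt{51}$)
$u{\left(Q,h \right)} = - \frac{88}{15} + h$ ($u{\left(Q,h \right)} = 1 h - \frac{88}{15} = h - \frac{88}{15} = - \frac{88}{15} + h$)
$\sqrt{H{\left(-23 \right)} + u{\left(-98,-15 \right)}} = \sqrt{\sqrt{51} - \frac{313}{15}} = \sqrt{- \frac{313}{15} + \sqrt{51}}$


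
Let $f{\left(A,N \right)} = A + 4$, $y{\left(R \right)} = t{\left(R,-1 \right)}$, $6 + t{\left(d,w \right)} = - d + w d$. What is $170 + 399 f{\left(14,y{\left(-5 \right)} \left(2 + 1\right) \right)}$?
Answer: $7352$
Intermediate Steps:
$t{\left(d,w \right)} = -6 - d + d w$ ($t{\left(d,w \right)} = -6 + \left(- d + w d\right) = -6 + \left(- d + d w\right) = -6 - d + d w$)
$y{\left(R \right)} = -6 - 2 R$ ($y{\left(R \right)} = -6 - R + R \left(-1\right) = -6 - R - R = -6 - 2 R$)
$f{\left(A,N \right)} = 4 + A$
$170 + 399 f{\left(14,y{\left(-5 \right)} \left(2 + 1\right) \right)} = 170 + 399 \left(4 + 14\right) = 170 + 399 \cdot 18 = 170 + 7182 = 7352$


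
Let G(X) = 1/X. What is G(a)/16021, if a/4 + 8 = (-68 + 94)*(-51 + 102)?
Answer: 1/84462712 ≈ 1.1840e-8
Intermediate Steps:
a = 5272 (a = -32 + 4*((-68 + 94)*(-51 + 102)) = -32 + 4*(26*51) = -32 + 4*1326 = -32 + 5304 = 5272)
G(a)/16021 = 1/(5272*16021) = (1/5272)*(1/16021) = 1/84462712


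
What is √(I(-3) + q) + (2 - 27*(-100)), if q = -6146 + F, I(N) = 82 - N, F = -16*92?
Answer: 2702 + 9*I*√93 ≈ 2702.0 + 86.793*I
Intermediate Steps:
F = -1472
q = -7618 (q = -6146 - 1472 = -7618)
√(I(-3) + q) + (2 - 27*(-100)) = √((82 - 1*(-3)) - 7618) + (2 - 27*(-100)) = √((82 + 3) - 7618) + (2 - 1*(-2700)) = √(85 - 7618) + (2 + 2700) = √(-7533) + 2702 = 9*I*√93 + 2702 = 2702 + 9*I*√93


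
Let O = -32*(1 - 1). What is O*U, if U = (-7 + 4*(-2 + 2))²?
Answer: 0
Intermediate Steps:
O = 0 (O = -32*0 = -8*0 = 0)
U = 49 (U = (-7 + 4*0)² = (-7 + 0)² = (-7)² = 49)
O*U = 0*49 = 0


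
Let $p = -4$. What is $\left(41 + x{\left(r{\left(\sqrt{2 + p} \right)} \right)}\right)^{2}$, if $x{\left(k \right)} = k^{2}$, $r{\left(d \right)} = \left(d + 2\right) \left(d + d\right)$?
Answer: $-1423 - 1600 i \sqrt{2} \approx -1423.0 - 2262.7 i$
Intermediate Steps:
$r{\left(d \right)} = 2 d \left(2 + d\right)$ ($r{\left(d \right)} = \left(2 + d\right) 2 d = 2 d \left(2 + d\right)$)
$\left(41 + x{\left(r{\left(\sqrt{2 + p} \right)} \right)}\right)^{2} = \left(41 + \left(2 \sqrt{2 - 4} \left(2 + \sqrt{2 - 4}\right)\right)^{2}\right)^{2} = \left(41 + \left(2 \sqrt{-2} \left(2 + \sqrt{-2}\right)\right)^{2}\right)^{2} = \left(41 + \left(2 i \sqrt{2} \left(2 + i \sqrt{2}\right)\right)^{2}\right)^{2} = \left(41 - 8 \left(2 + i \sqrt{2}\right)^{2}\right)^{2}$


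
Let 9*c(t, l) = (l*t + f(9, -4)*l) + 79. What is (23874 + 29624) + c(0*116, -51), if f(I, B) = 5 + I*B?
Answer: 483142/9 ≈ 53682.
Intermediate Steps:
f(I, B) = 5 + B*I
c(t, l) = 79/9 - 31*l/9 + l*t/9 (c(t, l) = ((l*t + (5 - 4*9)*l) + 79)/9 = ((l*t + (5 - 36)*l) + 79)/9 = ((l*t - 31*l) + 79)/9 = ((-31*l + l*t) + 79)/9 = (79 - 31*l + l*t)/9 = 79/9 - 31*l/9 + l*t/9)
(23874 + 29624) + c(0*116, -51) = (23874 + 29624) + (79/9 - 31/9*(-51) + (⅑)*(-51)*(0*116)) = 53498 + (79/9 + 527/3 + (⅑)*(-51)*0) = 53498 + (79/9 + 527/3 + 0) = 53498 + 1660/9 = 483142/9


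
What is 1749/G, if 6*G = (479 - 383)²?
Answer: 583/512 ≈ 1.1387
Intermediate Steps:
G = 1536 (G = (479 - 383)²/6 = (⅙)*96² = (⅙)*9216 = 1536)
1749/G = 1749/1536 = 1749*(1/1536) = 583/512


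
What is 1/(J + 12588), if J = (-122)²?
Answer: 1/27472 ≈ 3.6401e-5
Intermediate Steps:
J = 14884
1/(J + 12588) = 1/(14884 + 12588) = 1/27472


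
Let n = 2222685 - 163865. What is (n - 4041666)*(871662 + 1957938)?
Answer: -5610661041600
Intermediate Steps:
n = 2058820
(n - 4041666)*(871662 + 1957938) = (2058820 - 4041666)*(871662 + 1957938) = -1982846*2829600 = -5610661041600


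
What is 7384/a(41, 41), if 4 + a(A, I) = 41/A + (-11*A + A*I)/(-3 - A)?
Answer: -162448/681 ≈ -238.54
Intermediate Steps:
a(A, I) = -4 + 41/A + (-11*A + A*I)/(-3 - A) (a(A, I) = -4 + (41/A + (-11*A + A*I)/(-3 - A)) = -4 + 41/A + (-11*A + A*I)/(-3 - A))
7384/a(41, 41) = 7384/(((123 + 7*41**2 + 29*41 - 1*41*41**2)/(41*(3 + 41)))) = 7384/(((1/41)*(123 + 7*1681 + 1189 - 1*41*1681)/44)) = 7384/(((1/41)*(1/44)*(123 + 11767 + 1189 - 68921))) = 7384/(((1/41)*(1/44)*(-55842))) = 7384/(-681/22) = 7384*(-22/681) = -162448/681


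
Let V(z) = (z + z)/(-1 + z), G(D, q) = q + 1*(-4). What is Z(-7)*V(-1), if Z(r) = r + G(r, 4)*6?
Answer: -7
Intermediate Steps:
G(D, q) = -4 + q (G(D, q) = q - 4 = -4 + q)
V(z) = 2*z/(-1 + z) (V(z) = (2*z)/(-1 + z) = 2*z/(-1 + z))
Z(r) = r (Z(r) = r + (-4 + 4)*6 = r + 0*6 = r + 0 = r)
Z(-7)*V(-1) = -14*(-1)/(-1 - 1) = -14*(-1)/(-2) = -14*(-1)*(-1)/2 = -7*1 = -7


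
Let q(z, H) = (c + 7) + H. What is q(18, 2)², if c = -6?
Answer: 9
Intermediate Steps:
q(z, H) = 1 + H (q(z, H) = (-6 + 7) + H = 1 + H)
q(18, 2)² = (1 + 2)² = 3² = 9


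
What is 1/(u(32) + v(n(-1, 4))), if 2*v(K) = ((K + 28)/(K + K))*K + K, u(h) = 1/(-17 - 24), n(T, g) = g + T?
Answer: 164/1513 ≈ 0.10839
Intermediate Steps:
n(T, g) = T + g
u(h) = -1/41 (u(h) = 1/(-41) = -1/41)
v(K) = 7 + 3*K/4 (v(K) = (((K + 28)/(K + K))*K + K)/2 = (((28 + K)/((2*K)))*K + K)/2 = (((28 + K)*(1/(2*K)))*K + K)/2 = (((28 + K)/(2*K))*K + K)/2 = ((14 + K/2) + K)/2 = (14 + 3*K/2)/2 = 7 + 3*K/4)
1/(u(32) + v(n(-1, 4))) = 1/(-1/41 + (7 + 3*(-1 + 4)/4)) = 1/(-1/41 + (7 + (¾)*3)) = 1/(-1/41 + (7 + 9/4)) = 1/(-1/41 + 37/4) = 1/(1513/164) = 164/1513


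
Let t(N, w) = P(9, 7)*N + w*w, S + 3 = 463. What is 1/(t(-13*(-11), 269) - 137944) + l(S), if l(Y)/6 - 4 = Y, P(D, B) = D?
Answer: 179000063/64296 ≈ 2784.0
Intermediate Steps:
S = 460 (S = -3 + 463 = 460)
l(Y) = 24 + 6*Y
t(N, w) = w² + 9*N (t(N, w) = 9*N + w*w = 9*N + w² = w² + 9*N)
1/(t(-13*(-11), 269) - 137944) + l(S) = 1/((269² + 9*(-13*(-11))) - 137944) + (24 + 6*460) = 1/((72361 + 9*143) - 137944) + (24 + 2760) = 1/((72361 + 1287) - 137944) + 2784 = 1/(73648 - 137944) + 2784 = 1/(-64296) + 2784 = -1/64296 + 2784 = 179000063/64296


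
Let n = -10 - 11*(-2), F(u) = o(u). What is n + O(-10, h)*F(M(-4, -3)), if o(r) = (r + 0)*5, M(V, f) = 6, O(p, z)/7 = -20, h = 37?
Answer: -4188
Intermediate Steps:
O(p, z) = -140 (O(p, z) = 7*(-20) = -140)
o(r) = 5*r (o(r) = r*5 = 5*r)
F(u) = 5*u
n = 12 (n = -10 + 22 = 12)
n + O(-10, h)*F(M(-4, -3)) = 12 - 700*6 = 12 - 140*30 = 12 - 4200 = -4188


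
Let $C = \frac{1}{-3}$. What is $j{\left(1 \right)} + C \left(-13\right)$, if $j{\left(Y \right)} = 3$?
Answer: $\frac{22}{3} \approx 7.3333$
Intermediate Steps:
$C = - \frac{1}{3} \approx -0.33333$
$j{\left(1 \right)} + C \left(-13\right) = 3 - - \frac{13}{3} = 3 + \frac{13}{3} = \frac{22}{3}$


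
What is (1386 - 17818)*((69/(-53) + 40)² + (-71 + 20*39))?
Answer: -101848526624/2809 ≈ -3.6258e+7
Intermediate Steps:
(1386 - 17818)*((69/(-53) + 40)² + (-71 + 20*39)) = -16432*((69*(-1/53) + 40)² + (-71 + 780)) = -16432*((-69/53 + 40)² + 709) = -16432*((2051/53)² + 709) = -16432*(4206601/2809 + 709) = -16432*6198182/2809 = -101848526624/2809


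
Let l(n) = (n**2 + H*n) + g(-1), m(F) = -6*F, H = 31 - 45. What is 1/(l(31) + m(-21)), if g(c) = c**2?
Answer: 1/654 ≈ 0.0015291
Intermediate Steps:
H = -14
l(n) = 1 + n**2 - 14*n (l(n) = (n**2 - 14*n) + (-1)**2 = (n**2 - 14*n) + 1 = 1 + n**2 - 14*n)
1/(l(31) + m(-21)) = 1/((1 + 31**2 - 14*31) - 6*(-21)) = 1/((1 + 961 - 434) + 126) = 1/(528 + 126) = 1/654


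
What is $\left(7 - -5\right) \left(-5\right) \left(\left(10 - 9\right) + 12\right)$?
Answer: $-780$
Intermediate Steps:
$\left(7 - -5\right) \left(-5\right) \left(\left(10 - 9\right) + 12\right) = \left(7 + 5\right) \left(-5\right) \left(1 + 12\right) = 12 \left(-5\right) 13 = \left(-60\right) 13 = -780$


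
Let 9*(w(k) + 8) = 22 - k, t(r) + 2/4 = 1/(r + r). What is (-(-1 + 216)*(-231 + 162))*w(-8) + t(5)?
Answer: -346152/5 ≈ -69230.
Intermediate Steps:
t(r) = -½ + 1/(2*r) (t(r) = -½ + 1/(r + r) = -½ + 1/(2*r))
w(k) = -50/9 - k/9 (w(k) = -8 + (22 - k)/9 = -8 + (22/9 - k/9) = -50/9 - k/9)
(-(-1 + 216)*(-231 + 162))*w(-8) + t(5) = (-(-1 + 216)*(-231 + 162))*(-50/9 - ⅑*(-8)) + (½)*(1 - 1*5)/5 = (-215*(-69))*(-50/9 + 8/9) + (½)*(⅕)*(1 - 5) = -1*(-14835)*(-14/3) + (½)*(⅕)*(-4) = 14835*(-14/3) - ⅖ = -69230 - ⅖ = -346152/5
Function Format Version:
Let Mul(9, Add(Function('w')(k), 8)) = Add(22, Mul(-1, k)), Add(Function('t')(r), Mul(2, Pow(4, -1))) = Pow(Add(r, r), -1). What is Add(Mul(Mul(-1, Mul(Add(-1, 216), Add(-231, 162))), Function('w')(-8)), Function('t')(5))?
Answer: Rational(-346152, 5) ≈ -69230.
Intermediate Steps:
Function('t')(r) = Add(Rational(-1, 2), Mul(Rational(1, 2), Pow(r, -1))) (Function('t')(r) = Add(Rational(-1, 2), Pow(Add(r, r), -1)) = Add(Rational(-1, 2), Pow(Mul(2, r), -1)) = Add(Rational(-1, 2), Mul(Rational(1, 2), Pow(r, -1))))
Function('w')(k) = Add(Rational(-50, 9), Mul(Rational(-1, 9), k)) (Function('w')(k) = Add(-8, Mul(Rational(1, 9), Add(22, Mul(-1, k)))) = Add(-8, Add(Rational(22, 9), Mul(Rational(-1, 9), k))) = Add(Rational(-50, 9), Mul(Rational(-1, 9), k)))
Add(Mul(Mul(-1, Mul(Add(-1, 216), Add(-231, 162))), Function('w')(-8)), Function('t')(5)) = Add(Mul(Mul(-1, Mul(Add(-1, 216), Add(-231, 162))), Add(Rational(-50, 9), Mul(Rational(-1, 9), -8))), Mul(Rational(1, 2), Pow(5, -1), Add(1, Mul(-1, 5)))) = Add(Mul(Mul(-1, Mul(215, -69)), Add(Rational(-50, 9), Rational(8, 9))), Mul(Rational(1, 2), Rational(1, 5), Add(1, -5))) = Add(Mul(Mul(-1, -14835), Rational(-14, 3)), Mul(Rational(1, 2), Rational(1, 5), -4)) = Add(Mul(14835, Rational(-14, 3)), Rational(-2, 5)) = Add(-69230, Rational(-2, 5)) = Rational(-346152, 5)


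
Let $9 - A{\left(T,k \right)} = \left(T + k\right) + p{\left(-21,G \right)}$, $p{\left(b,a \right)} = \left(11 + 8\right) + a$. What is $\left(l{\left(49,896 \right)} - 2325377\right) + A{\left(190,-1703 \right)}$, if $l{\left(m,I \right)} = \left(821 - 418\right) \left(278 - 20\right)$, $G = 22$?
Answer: $-2219922$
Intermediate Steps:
$l{\left(m,I \right)} = 103974$ ($l{\left(m,I \right)} = 403 \cdot 258 = 103974$)
$p{\left(b,a \right)} = 19 + a$
$A{\left(T,k \right)} = -32 - T - k$ ($A{\left(T,k \right)} = 9 - \left(\left(T + k\right) + \left(19 + 22\right)\right) = 9 - \left(\left(T + k\right) + 41\right) = 9 - \left(41 + T + k\right) = -32 - T - k$)
$\left(l{\left(49,896 \right)} - 2325377\right) + A{\left(190,-1703 \right)} = \left(103974 - 2325377\right) - -1481 = -2221403 - -1481 = -2221403 + 1481 = -2219922$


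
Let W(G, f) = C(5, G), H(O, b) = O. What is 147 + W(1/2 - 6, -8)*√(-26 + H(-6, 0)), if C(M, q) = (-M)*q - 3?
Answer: 147 + 98*I*√2 ≈ 147.0 + 138.59*I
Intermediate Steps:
C(M, q) = -3 - M*q (C(M, q) = -M*q - 3 = -3 - M*q)
W(G, f) = -3 - 5*G (W(G, f) = -3 - 1*5*G = -3 - 5*G)
147 + W(1/2 - 6, -8)*√(-26 + H(-6, 0)) = 147 + (-3 - 5*(1/2 - 6))*√(-26 - 6) = 147 + (-3 - 5*(½ - 6))*√(-32) = 147 + (-3 - 5*(-11/2))*(4*I*√2) = 147 + (-3 + 55/2)*(4*I*√2) = 147 + 49*(4*I*√2)/2 = 147 + 98*I*√2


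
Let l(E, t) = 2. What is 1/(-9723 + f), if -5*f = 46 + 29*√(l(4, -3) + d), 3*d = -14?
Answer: -729915/7103685491 + 290*I*√6/7103685491 ≈ -0.00010275 + 9.9998e-8*I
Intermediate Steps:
d = -14/3 (d = (⅓)*(-14) = -14/3 ≈ -4.6667)
f = -46/5 - 58*I*√6/15 (f = -(46 + 29*√(2 - 14/3))/5 = -(46 + 29*√(-8/3))/5 = -(46 + 29*(2*I*√6/3))/5 = -(46 + 58*I*√6/3)/5 = -46/5 - 58*I*√6/15 ≈ -9.2 - 9.4714*I)
1/(-9723 + f) = 1/(-9723 + (-46/5 - 58*I*√6/15)) = 1/(-48661/5 - 58*I*√6/15)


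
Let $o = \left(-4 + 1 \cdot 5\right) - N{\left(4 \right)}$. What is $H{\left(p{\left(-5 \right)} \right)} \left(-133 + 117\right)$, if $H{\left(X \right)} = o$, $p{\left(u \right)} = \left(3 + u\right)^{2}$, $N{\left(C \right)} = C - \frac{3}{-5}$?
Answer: $\frac{288}{5} \approx 57.6$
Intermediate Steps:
$N{\left(C \right)} = \frac{3}{5} + C$ ($N{\left(C \right)} = C - - \frac{3}{5} = C + \frac{3}{5} = \frac{3}{5} + C$)
$o = - \frac{18}{5}$ ($o = \left(-4 + 1 \cdot 5\right) - \left(\frac{3}{5} + 4\right) = \left(-4 + 5\right) - \frac{23}{5} = 1 - \frac{23}{5} = - \frac{18}{5} \approx -3.6$)
$H{\left(X \right)} = - \frac{18}{5}$
$H{\left(p{\left(-5 \right)} \right)} \left(-133 + 117\right) = - \frac{18 \left(-133 + 117\right)}{5} = \left(- \frac{18}{5}\right) \left(-16\right) = \frac{288}{5}$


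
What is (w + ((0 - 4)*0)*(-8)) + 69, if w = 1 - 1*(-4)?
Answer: 74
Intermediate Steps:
w = 5 (w = 1 + 4 = 5)
(w + ((0 - 4)*0)*(-8)) + 69 = (5 + ((0 - 4)*0)*(-8)) + 69 = (5 - 4*0*(-8)) + 69 = (5 + 0*(-8)) + 69 = (5 + 0) + 69 = 5 + 69 = 74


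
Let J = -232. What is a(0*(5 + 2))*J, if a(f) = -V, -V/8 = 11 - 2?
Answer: -16704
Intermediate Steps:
V = -72 (V = -8*(11 - 2) = -8*9 = -72)
a(f) = 72 (a(f) = -1*(-72) = 72)
a(0*(5 + 2))*J = 72*(-232) = -16704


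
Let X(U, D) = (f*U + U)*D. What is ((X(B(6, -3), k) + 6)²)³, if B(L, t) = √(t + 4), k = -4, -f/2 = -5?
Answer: 3010936384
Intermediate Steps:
f = 10 (f = -2*(-5) = 10)
B(L, t) = √(4 + t)
X(U, D) = 11*D*U (X(U, D) = (10*U + U)*D = (11*U)*D = 11*D*U)
((X(B(6, -3), k) + 6)²)³ = ((11*(-4)*√(4 - 3) + 6)²)³ = ((11*(-4)*√1 + 6)²)³ = ((11*(-4)*1 + 6)²)³ = ((-44 + 6)²)³ = ((-38)²)³ = 1444³ = 3010936384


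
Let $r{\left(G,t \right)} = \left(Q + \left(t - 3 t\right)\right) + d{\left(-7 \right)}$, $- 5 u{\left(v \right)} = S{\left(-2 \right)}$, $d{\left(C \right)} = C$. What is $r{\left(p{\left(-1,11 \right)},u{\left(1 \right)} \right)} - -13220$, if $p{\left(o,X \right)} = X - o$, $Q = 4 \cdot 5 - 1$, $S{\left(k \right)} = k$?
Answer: $\frac{66156}{5} \approx 13231.0$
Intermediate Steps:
$Q = 19$ ($Q = 20 - 1 = 19$)
$u{\left(v \right)} = \frac{2}{5}$ ($u{\left(v \right)} = \left(- \frac{1}{5}\right) \left(-2\right) = \frac{2}{5}$)
$r{\left(G,t \right)} = 12 - 2 t$ ($r{\left(G,t \right)} = \left(19 + \left(t - 3 t\right)\right) - 7 = \left(19 - 2 t\right) - 7 = 12 - 2 t$)
$r{\left(p{\left(-1,11 \right)},u{\left(1 \right)} \right)} - -13220 = \left(12 - \frac{4}{5}\right) - -13220 = \left(12 - \frac{4}{5}\right) + 13220 = \frac{56}{5} + 13220 = \frac{66156}{5}$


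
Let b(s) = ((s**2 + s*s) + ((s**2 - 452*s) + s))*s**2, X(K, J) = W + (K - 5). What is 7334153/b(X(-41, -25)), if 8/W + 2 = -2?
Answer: 7334153/65802240 ≈ 0.11146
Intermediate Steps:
W = -2 (W = 8/(-2 - 2) = 8/(-4) = 8*(-1/4) = -2)
X(K, J) = -7 + K (X(K, J) = -2 + (K - 5) = -2 + (-5 + K) = -7 + K)
b(s) = s**2*(-451*s + 3*s**2) (b(s) = ((s**2 + s**2) + (s**2 - 451*s))*s**2 = (2*s**2 + (s**2 - 451*s))*s**2 = (-451*s + 3*s**2)*s**2 = s**2*(-451*s + 3*s**2))
7334153/b(X(-41, -25)) = 7334153/(((-7 - 41)**3*(-451 + 3*(-7 - 41)))) = 7334153/(((-48)**3*(-451 + 3*(-48)))) = 7334153/((-110592*(-451 - 144))) = 7334153/((-110592*(-595))) = 7334153/65802240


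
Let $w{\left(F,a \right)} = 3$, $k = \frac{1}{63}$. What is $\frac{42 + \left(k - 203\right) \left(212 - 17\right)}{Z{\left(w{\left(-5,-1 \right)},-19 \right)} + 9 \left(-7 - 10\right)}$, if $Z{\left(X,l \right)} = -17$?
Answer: $\frac{415169}{1785} \approx 232.59$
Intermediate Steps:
$k = \frac{1}{63} \approx 0.015873$
$\frac{42 + \left(k - 203\right) \left(212 - 17\right)}{Z{\left(w{\left(-5,-1 \right)},-19 \right)} + 9 \left(-7 - 10\right)} = \frac{42 + \left(\frac{1}{63} - 203\right) \left(212 - 17\right)}{-17 + 9 \left(-7 - 10\right)} = \frac{42 - \frac{831220}{21}}{-17 + 9 \left(-17\right)} = \frac{42 - \frac{831220}{21}}{-17 - 153} = - \frac{830338}{21 \left(-170\right)} = \left(- \frac{830338}{21}\right) \left(- \frac{1}{170}\right) = \frac{415169}{1785}$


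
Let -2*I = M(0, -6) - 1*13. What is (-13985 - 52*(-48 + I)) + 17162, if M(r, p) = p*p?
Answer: 6271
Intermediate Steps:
M(r, p) = p²
I = -23/2 (I = -((-6)² - 1*13)/2 = -(36 - 13)/2 = -½*23 = -23/2 ≈ -11.500)
(-13985 - 52*(-48 + I)) + 17162 = (-13985 - 52*(-48 - 23/2)) + 17162 = (-13985 - 52*(-119)/2) + 17162 = (-13985 - 1*(-3094)) + 17162 = (-13985 + 3094) + 17162 = -10891 + 17162 = 6271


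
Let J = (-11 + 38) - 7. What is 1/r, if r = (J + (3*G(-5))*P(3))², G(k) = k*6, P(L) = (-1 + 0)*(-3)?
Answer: 1/62500 ≈ 1.6000e-5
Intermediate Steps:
P(L) = 3 (P(L) = -1*(-3) = 3)
G(k) = 6*k
J = 20 (J = 27 - 7 = 20)
r = 62500 (r = (20 + (3*(6*(-5)))*3)² = (20 + (3*(-30))*3)² = (20 - 90*3)² = (20 - 270)² = (-250)² = 62500)
1/r = 1/62500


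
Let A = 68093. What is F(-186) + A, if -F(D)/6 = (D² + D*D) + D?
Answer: -345943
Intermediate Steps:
F(D) = -12*D² - 6*D (F(D) = -6*((D² + D*D) + D) = -6*((D² + D²) + D) = -6*(2*D² + D) = -6*(D + 2*D²) = -12*D² - 6*D)
F(-186) + A = -6*(-186)*(1 + 2*(-186)) + 68093 = -6*(-186)*(1 - 372) + 68093 = -6*(-186)*(-371) + 68093 = -414036 + 68093 = -345943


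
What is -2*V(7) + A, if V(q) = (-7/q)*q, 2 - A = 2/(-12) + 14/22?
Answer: 1025/66 ≈ 15.530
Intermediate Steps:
A = 101/66 (A = 2 - (2/(-12) + 14/22) = 2 - (2*(-1/12) + 14*(1/22)) = 2 - (-1/6 + 7/11) = 2 - 1*31/66 = 2 - 31/66 = 101/66 ≈ 1.5303)
V(q) = -7
-2*V(7) + A = -2*(-7) + 101/66 = 14 + 101/66 = 1025/66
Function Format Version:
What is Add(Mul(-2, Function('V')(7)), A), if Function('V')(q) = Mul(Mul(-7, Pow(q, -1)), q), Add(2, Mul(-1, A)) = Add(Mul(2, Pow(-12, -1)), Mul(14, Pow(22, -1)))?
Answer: Rational(1025, 66) ≈ 15.530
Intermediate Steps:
A = Rational(101, 66) (A = Add(2, Mul(-1, Add(Mul(2, Pow(-12, -1)), Mul(14, Pow(22, -1))))) = Add(2, Mul(-1, Add(Mul(2, Rational(-1, 12)), Mul(14, Rational(1, 22))))) = Add(2, Mul(-1, Add(Rational(-1, 6), Rational(7, 11)))) = Add(2, Mul(-1, Rational(31, 66))) = Add(2, Rational(-31, 66)) = Rational(101, 66) ≈ 1.5303)
Function('V')(q) = -7
Add(Mul(-2, Function('V')(7)), A) = Add(Mul(-2, -7), Rational(101, 66)) = Add(14, Rational(101, 66)) = Rational(1025, 66)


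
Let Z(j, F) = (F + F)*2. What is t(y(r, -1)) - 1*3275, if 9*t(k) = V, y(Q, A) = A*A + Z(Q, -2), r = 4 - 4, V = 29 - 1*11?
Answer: -3273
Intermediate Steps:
V = 18 (V = 29 - 11 = 18)
Z(j, F) = 4*F (Z(j, F) = (2*F)*2 = 4*F)
r = 0
y(Q, A) = -8 + A² (y(Q, A) = A*A + 4*(-2) = A² - 8 = -8 + A²)
t(k) = 2 (t(k) = (⅑)*18 = 2)
t(y(r, -1)) - 1*3275 = 2 - 1*3275 = 2 - 3275 = -3273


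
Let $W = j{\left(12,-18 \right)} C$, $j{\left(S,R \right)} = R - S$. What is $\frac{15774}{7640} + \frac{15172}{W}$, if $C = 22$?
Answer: $- \frac{2637581}{126060} \approx -20.923$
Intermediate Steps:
$W = -660$ ($W = \left(-18 - 12\right) 22 = \left(-30\right) 22 = -660$)
$\frac{15774}{7640} + \frac{15172}{W} = \frac{15774}{7640} + \frac{15172}{-660} = 15774 \cdot \frac{1}{7640} + 15172 \left(- \frac{1}{660}\right) = \frac{7887}{3820} - \frac{3793}{165} = - \frac{2637581}{126060}$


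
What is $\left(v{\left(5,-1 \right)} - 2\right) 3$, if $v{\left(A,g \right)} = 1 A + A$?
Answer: $24$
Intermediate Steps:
$v{\left(A,g \right)} = 2 A$ ($v{\left(A,g \right)} = A + A = 2 A$)
$\left(v{\left(5,-1 \right)} - 2\right) 3 = \left(2 \cdot 5 - 2\right) 3 = \left(10 - 2\right) 3 = 8 \cdot 3 = 24$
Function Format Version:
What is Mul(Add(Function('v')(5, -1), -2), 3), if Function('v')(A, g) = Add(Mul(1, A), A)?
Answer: 24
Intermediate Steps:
Function('v')(A, g) = Mul(2, A) (Function('v')(A, g) = Add(A, A) = Mul(2, A))
Mul(Add(Function('v')(5, -1), -2), 3) = Mul(Add(Mul(2, 5), -2), 3) = Mul(Add(10, -2), 3) = Mul(8, 3) = 24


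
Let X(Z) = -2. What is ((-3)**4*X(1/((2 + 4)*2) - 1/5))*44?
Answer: -7128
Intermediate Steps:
((-3)**4*X(1/((2 + 4)*2) - 1/5))*44 = ((-3)**4*(-2))*44 = (81*(-2))*44 = -162*44 = -7128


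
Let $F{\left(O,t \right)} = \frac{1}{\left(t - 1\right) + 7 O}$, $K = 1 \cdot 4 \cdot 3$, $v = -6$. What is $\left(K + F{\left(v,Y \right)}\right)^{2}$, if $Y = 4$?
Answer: $\frac{218089}{1521} \approx 143.39$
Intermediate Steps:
$K = 12$ ($K = 4 \cdot 3 = 12$)
$F{\left(O,t \right)} = \frac{1}{-1 + t + 7 O}$ ($F{\left(O,t \right)} = \frac{1}{\left(-1 + t\right) + 7 O} = \frac{1}{-1 + t + 7 O}$)
$\left(K + F{\left(v,Y \right)}\right)^{2} = \left(12 + \frac{1}{-1 + 4 + 7 \left(-6\right)}\right)^{2} = \left(12 + \frac{1}{-1 + 4 - 42}\right)^{2} = \left(12 + \frac{1}{-39}\right)^{2} = \left(12 - \frac{1}{39}\right)^{2} = \left(\frac{467}{39}\right)^{2} = \frac{218089}{1521}$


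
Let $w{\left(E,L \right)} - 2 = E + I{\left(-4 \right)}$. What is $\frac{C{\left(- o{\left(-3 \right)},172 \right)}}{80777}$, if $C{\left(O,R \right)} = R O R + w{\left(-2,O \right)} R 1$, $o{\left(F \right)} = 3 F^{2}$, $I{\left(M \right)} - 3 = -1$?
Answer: $- \frac{798424}{80777} \approx -9.8843$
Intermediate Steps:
$I{\left(M \right)} = 2$ ($I{\left(M \right)} = 3 - 1 = 2$)
$w{\left(E,L \right)} = 4 + E$ ($w{\left(E,L \right)} = 2 + \left(E + 2\right) = 2 + \left(2 + E\right) = 4 + E$)
$C{\left(O,R \right)} = 2 R + O R^{2}$ ($C{\left(O,R \right)} = R O R + \left(4 - 2\right) R 1 = O R R + 2 R 1 = O R^{2} + 2 R = 2 R + O R^{2}$)
$\frac{C{\left(- o{\left(-3 \right)},172 \right)}}{80777} = \frac{172 \left(2 + - 3 \left(-3\right)^{2} \cdot 172\right)}{80777} = 172 \left(2 + - 3 \cdot 9 \cdot 172\right) \frac{1}{80777} = 172 \left(2 + \left(-1\right) 27 \cdot 172\right) \frac{1}{80777} = 172 \left(2 - 4644\right) \frac{1}{80777} = 172 \left(-4642\right) \frac{1}{80777} = \left(-798424\right) \frac{1}{80777} = - \frac{798424}{80777}$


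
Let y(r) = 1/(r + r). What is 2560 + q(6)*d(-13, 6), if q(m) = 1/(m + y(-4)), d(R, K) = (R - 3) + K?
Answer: 120240/47 ≈ 2558.3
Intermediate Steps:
d(R, K) = -3 + K + R (d(R, K) = (-3 + R) + K = -3 + K + R)
y(r) = 1/(2*r)
q(m) = 1/(-1/8 + m) (q(m) = 1/(m + (1/2)/(-4)) = 1/(m + (1/2)*(-1/4)) = 1/(m - 1/8) = 1/(-1/8 + m))
2560 + q(6)*d(-13, 6) = 2560 + (8/(-1 + 8*6))*(-3 + 6 - 13) = 2560 + (8/(-1 + 48))*(-10) = 2560 + (8/47)*(-10) = 2560 - 80/47 = 120240/47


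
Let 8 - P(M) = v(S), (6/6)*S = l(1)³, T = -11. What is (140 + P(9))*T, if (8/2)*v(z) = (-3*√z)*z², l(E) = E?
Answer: -6545/4 ≈ -1636.3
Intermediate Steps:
S = 1 (S = 1³ = 1)
v(z) = -3*z^(5/2)/4 (v(z) = ((-3*√z)*z²)/4 = (-3*z^(5/2))/4 = -3*z^(5/2)/4)
P(M) = 35/4 (P(M) = 8 - (-3)*1^(5/2)/4 = 8 - (-3)/4 = 8 - 1*(-¾) = 8 + ¾ = 35/4)
(140 + P(9))*T = (140 + 35/4)*(-11) = (595/4)*(-11) = -6545/4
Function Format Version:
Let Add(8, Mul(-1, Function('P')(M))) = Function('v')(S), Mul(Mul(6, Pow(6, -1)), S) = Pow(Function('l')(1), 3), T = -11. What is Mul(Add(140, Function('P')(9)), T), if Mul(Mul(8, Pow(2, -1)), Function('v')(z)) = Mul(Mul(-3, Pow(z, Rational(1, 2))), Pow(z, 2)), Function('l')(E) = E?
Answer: Rational(-6545, 4) ≈ -1636.3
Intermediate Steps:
S = 1 (S = Pow(1, 3) = 1)
Function('v')(z) = Mul(Rational(-3, 4), Pow(z, Rational(5, 2))) (Function('v')(z) = Mul(Rational(1, 4), Mul(Mul(-3, Pow(z, Rational(1, 2))), Pow(z, 2))) = Mul(Rational(1, 4), Mul(-3, Pow(z, Rational(5, 2)))) = Mul(Rational(-3, 4), Pow(z, Rational(5, 2))))
Function('P')(M) = Rational(35, 4) (Function('P')(M) = Add(8, Mul(-1, Mul(Rational(-3, 4), Pow(1, Rational(5, 2))))) = Add(8, Mul(-1, Mul(Rational(-3, 4), 1))) = Add(8, Mul(-1, Rational(-3, 4))) = Add(8, Rational(3, 4)) = Rational(35, 4))
Mul(Add(140, Function('P')(9)), T) = Mul(Add(140, Rational(35, 4)), -11) = Mul(Rational(595, 4), -11) = Rational(-6545, 4)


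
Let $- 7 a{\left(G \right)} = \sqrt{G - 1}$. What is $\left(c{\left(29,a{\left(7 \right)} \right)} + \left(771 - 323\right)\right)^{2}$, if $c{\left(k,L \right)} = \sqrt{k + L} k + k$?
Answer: $\frac{\left(3339 + 29 \sqrt{7} \sqrt{203 - \sqrt{6}}\right)^{2}}{49} \approx 3.9971 \cdot 10^{5}$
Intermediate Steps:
$a{\left(G \right)} = - \frac{\sqrt{-1 + G}}{7}$ ($a{\left(G \right)} = - \frac{\sqrt{G - 1}}{7} = - \frac{\sqrt{-1 + G}}{7}$)
$c{\left(k,L \right)} = k + k \sqrt{L + k}$ ($c{\left(k,L \right)} = \sqrt{L + k} k + k = k \sqrt{L + k} + k = k + k \sqrt{L + k}$)
$\left(c{\left(29,a{\left(7 \right)} \right)} + \left(771 - 323\right)\right)^{2} = \left(29 \left(1 + \sqrt{- \frac{\sqrt{-1 + 7}}{7} + 29}\right) + \left(771 - 323\right)\right)^{2} = \left(29 \left(1 + \sqrt{- \frac{\sqrt{6}}{7} + 29}\right) + \left(771 - 323\right)\right)^{2} = \left(29 \left(1 + \sqrt{29 - \frac{\sqrt{6}}{7}}\right) + 448\right)^{2} = \left(\left(29 + 29 \sqrt{29 - \frac{\sqrt{6}}{7}}\right) + 448\right)^{2} = \left(477 + 29 \sqrt{29 - \frac{\sqrt{6}}{7}}\right)^{2}$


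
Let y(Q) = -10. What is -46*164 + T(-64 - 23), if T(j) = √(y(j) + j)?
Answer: -7544 + I*√97 ≈ -7544.0 + 9.8489*I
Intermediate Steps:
T(j) = √(-10 + j)
-46*164 + T(-64 - 23) = -46*164 + √(-10 + (-64 - 23)) = -7544 + √(-10 - 87) = -7544 + √(-97) = -7544 + I*√97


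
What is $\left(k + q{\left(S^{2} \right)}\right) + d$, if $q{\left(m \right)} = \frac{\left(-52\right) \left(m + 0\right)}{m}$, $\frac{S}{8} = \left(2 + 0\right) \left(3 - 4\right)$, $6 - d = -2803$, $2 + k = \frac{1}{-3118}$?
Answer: $\frac{8590089}{3118} \approx 2755.0$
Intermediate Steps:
$k = - \frac{6237}{3118}$ ($k = -2 + \frac{1}{-3118} = -2 - \frac{1}{3118} = - \frac{6237}{3118} \approx -2.0003$)
$d = 2809$ ($d = 6 - -2803 = 6 + 2803 = 2809$)
$S = -16$ ($S = 8 \left(2 + 0\right) \left(3 - 4\right) = 8 \cdot 2 \left(-1\right) = 8 \left(-2\right) = -16$)
$q{\left(m \right)} = -52$ ($q{\left(m \right)} = \frac{\left(-52\right) m}{m} = -52$)
$\left(k + q{\left(S^{2} \right)}\right) + d = \left(- \frac{6237}{3118} - 52\right) + 2809 = - \frac{168373}{3118} + 2809 = \frac{8590089}{3118}$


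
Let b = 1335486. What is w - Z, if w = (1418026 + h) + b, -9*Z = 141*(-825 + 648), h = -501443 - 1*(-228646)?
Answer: 2477942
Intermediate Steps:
h = -272797 (h = -501443 + 228646 = -272797)
Z = 2773 (Z = -47*(-825 + 648)/3 = -47*(-177)/3 = -⅑*(-24957) = 2773)
w = 2480715 (w = (1418026 - 272797) + 1335486 = 1145229 + 1335486 = 2480715)
w - Z = 2480715 - 1*2773 = 2480715 - 2773 = 2477942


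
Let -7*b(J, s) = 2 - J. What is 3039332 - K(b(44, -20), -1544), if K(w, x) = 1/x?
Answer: 4692728609/1544 ≈ 3.0393e+6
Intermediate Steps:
b(J, s) = -2/7 + J/7 (b(J, s) = -(2 - J)/7 = -2/7 + J/7)
3039332 - K(b(44, -20), -1544) = 3039332 - 1/(-1544) = 3039332 - 1*(-1/1544) = 3039332 + 1/1544 = 4692728609/1544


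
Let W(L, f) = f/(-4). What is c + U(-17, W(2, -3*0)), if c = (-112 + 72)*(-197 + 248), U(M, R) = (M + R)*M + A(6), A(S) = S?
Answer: -1745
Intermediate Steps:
W(L, f) = -f/4 (W(L, f) = f*(-1/4) = -f/4)
U(M, R) = 6 + M*(M + R) (U(M, R) = (M + R)*M + 6 = M*(M + R) + 6 = 6 + M*(M + R))
c = -2040 (c = -40*51 = -2040)
c + U(-17, W(2, -3*0)) = -2040 + (6 + (-17)**2 - (-17)*(-3*0)/4) = -2040 + (6 + 289 - (-17)*0/4) = -2040 + (6 + 289 - 17*0) = -2040 + (6 + 289 + 0) = -2040 + 295 = -1745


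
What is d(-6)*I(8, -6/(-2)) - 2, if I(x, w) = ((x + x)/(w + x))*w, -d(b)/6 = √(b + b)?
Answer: -2 - 576*I*√3/11 ≈ -2.0 - 90.697*I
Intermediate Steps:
d(b) = -6*√2*√b (d(b) = -6*√(b + b) = -6*√2*√b)
I(x, w) = 2*w*x/(w + x) (I(x, w) = ((2*x)/(w + x))*w = (2*x/(w + x))*w = 2*w*x/(w + x))
d(-6)*I(8, -6/(-2)) - 2 = (-6*√2*√(-6))*(2*(-6/(-2))*8/(-6/(-2) + 8)) - 2 = (-6*√2*I*√6)*(2*(-6*(-½))*8/(-6*(-½) + 8)) - 2 = (-12*I*√3)*(2*3*8/(3 + 8)) - 2 = (-12*I*√3)*(2*3*8/11) - 2 = (-12*I*√3)*(2*3*8*(1/11)) - 2 = -12*I*√3*(48/11) - 2 = -576*I*√3/11 - 2 = -2 - 576*I*√3/11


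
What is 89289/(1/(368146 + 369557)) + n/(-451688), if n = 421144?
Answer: 3719016237119344/56461 ≈ 6.5869e+10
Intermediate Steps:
89289/(1/(368146 + 369557)) + n/(-451688) = 89289/(1/(368146 + 369557)) + 421144/(-451688) = 89289/(1/737703) + 421144*(-1/451688) = 89289/(1/737703) - 52643/56461 = 89289*737703 - 52643/56461 = 65868763167 - 52643/56461 = 3719016237119344/56461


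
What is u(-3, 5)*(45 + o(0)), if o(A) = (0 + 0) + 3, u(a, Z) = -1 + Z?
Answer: 192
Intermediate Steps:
o(A) = 3 (o(A) = 0 + 3 = 3)
u(-3, 5)*(45 + o(0)) = (-1 + 5)*(45 + 3) = 4*48 = 192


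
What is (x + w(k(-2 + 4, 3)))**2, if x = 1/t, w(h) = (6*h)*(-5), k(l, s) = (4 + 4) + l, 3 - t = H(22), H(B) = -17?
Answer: 35988001/400 ≈ 89970.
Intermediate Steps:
t = 20 (t = 3 - 1*(-17) = 3 + 17 = 20)
k(l, s) = 8 + l
w(h) = -30*h
x = 1/20 ≈ 0.050000
(x + w(k(-2 + 4, 3)))**2 = (1/20 - 30*(8 + (-2 + 4)))**2 = (1/20 - 30*(8 + 2))**2 = (1/20 - 30*10)**2 = (1/20 - 300)**2 = (-5999/20)**2 = 35988001/400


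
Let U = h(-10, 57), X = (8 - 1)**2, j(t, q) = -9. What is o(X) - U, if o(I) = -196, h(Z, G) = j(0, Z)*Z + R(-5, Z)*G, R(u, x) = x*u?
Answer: -3136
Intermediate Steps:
R(u, x) = u*x
X = 49 (X = 7**2 = 49)
h(Z, G) = -9*Z - 5*G*Z (h(Z, G) = -9*Z + (-5*Z)*G = -9*Z - 5*G*Z)
U = 2940 (U = -10*(-9 - 5*57) = -10*(-9 - 285) = -10*(-294) = 2940)
o(X) - U = -196 - 1*2940 = -196 - 2940 = -3136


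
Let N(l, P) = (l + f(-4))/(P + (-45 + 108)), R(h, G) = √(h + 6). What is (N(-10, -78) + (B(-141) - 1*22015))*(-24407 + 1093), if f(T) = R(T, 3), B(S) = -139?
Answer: 1549448440/3 + 23314*√2/15 ≈ 5.1649e+8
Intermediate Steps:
R(h, G) = √(6 + h)
f(T) = √(6 + T)
N(l, P) = (l + √2)/(63 + P) (N(l, P) = (l + √(6 - 4))/(P + (-45 + 108)) = (l + √2)/(P + 63) = (l + √2)/(63 + P))
(N(-10, -78) + (B(-141) - 1*22015))*(-24407 + 1093) = ((-10 + √2)/(63 - 78) + (-139 - 1*22015))*(-24407 + 1093) = ((-10 + √2)/(-15) + (-139 - 22015))*(-23314) = (-(-10 + √2)/15 - 22154)*(-23314) = ((⅔ - √2/15) - 22154)*(-23314) = (-66460/3 - √2/15)*(-23314) = 1549448440/3 + 23314*√2/15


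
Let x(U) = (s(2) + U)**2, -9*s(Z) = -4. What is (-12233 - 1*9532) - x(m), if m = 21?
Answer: -1800214/81 ≈ -22225.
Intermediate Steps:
s(Z) = 4/9 (s(Z) = -1/9*(-4) = 4/9)
x(U) = (4/9 + U)**2
(-12233 - 1*9532) - x(m) = (-12233 - 1*9532) - (4 + 9*21)**2/81 = (-12233 - 9532) - (4 + 189)**2/81 = -21765 - 193**2/81 = -21765 - 37249/81 = -1800214/81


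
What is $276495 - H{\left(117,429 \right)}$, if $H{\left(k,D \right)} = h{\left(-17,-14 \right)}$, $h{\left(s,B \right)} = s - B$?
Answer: $276498$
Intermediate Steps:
$H{\left(k,D \right)} = -3$ ($H{\left(k,D \right)} = -17 - -14 = -17 + 14 = -3$)
$276495 - H{\left(117,429 \right)} = 276495 - -3 = 276495 + 3 = 276498$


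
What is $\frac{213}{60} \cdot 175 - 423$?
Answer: $\frac{793}{4} \approx 198.25$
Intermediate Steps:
$\frac{213}{60} \cdot 175 - 423 = 213 \cdot \frac{1}{60} \cdot 175 - 423 = \frac{71}{20} \cdot 175 - 423 = \frac{2485}{4} - 423 = \frac{793}{4}$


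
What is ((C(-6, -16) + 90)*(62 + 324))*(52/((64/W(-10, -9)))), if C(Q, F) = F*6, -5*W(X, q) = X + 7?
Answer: -22581/20 ≈ -1129.1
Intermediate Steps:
W(X, q) = -7/5 - X/5 (W(X, q) = -(X + 7)/5 = -(7 + X)/5 = -7/5 - X/5)
C(Q, F) = 6*F
((C(-6, -16) + 90)*(62 + 324))*(52/((64/W(-10, -9)))) = ((6*(-16) + 90)*(62 + 324))*(52/((64/(-7/5 - ⅕*(-10))))) = ((-96 + 90)*386)*(52/((64/(-7/5 + 2)))) = (-6*386)*(52/((64/(⅗)))) = -120432/(64*(5/3)) = -120432/320/3 = -120432*3/320 = -2316*39/80 = -22581/20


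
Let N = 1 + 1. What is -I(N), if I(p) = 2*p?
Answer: -4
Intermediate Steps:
N = 2
-I(N) = -2*2 = -1*4 = -4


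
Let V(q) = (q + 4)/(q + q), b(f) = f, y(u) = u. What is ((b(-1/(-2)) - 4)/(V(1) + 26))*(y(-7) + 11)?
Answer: -28/57 ≈ -0.49123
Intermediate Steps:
V(q) = (4 + q)/(2*q) (V(q) = (4 + q)/((2*q)) = (4 + q)*(1/(2*q)) = (4 + q)/(2*q))
((b(-1/(-2)) - 4)/(V(1) + 26))*(y(-7) + 11) = ((-1/(-2) - 4)/((½)*(4 + 1)/1 + 26))*(-7 + 11) = ((-1*(-½) - 4)/((½)*1*5 + 26))*4 = ((½ - 4)/(5/2 + 26))*4 = -7/(2*57/2)*4 = -7/2*2/57*4 = -7/57*4 = -28/57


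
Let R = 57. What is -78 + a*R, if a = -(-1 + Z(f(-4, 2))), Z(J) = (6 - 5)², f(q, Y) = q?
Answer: -78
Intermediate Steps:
Z(J) = 1 (Z(J) = 1² = 1)
a = 0 (a = -(-1 + 1) = -1*0 = 0)
-78 + a*R = -78 + 0*57 = -78 + 0 = -78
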